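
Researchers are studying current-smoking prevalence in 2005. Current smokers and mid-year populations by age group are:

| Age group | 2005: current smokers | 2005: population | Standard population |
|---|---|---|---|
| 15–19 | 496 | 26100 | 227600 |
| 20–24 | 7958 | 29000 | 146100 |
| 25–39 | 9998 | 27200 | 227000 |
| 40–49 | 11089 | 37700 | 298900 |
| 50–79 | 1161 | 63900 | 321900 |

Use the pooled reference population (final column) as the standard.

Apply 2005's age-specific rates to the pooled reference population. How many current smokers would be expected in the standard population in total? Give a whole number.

Age-specific rates per 1000 for 2005: 19.004, 274.414, 367.574, 294.138, 18.169.
Expected current smokers = Σ (standard pop × age-specific rate ÷ 1000)
= 227600×19.004/1000 + 146100×274.414/1000 + 227000×367.574/1000 + 298900×294.138/1000 + 321900×18.169/1000
= 4325.27 + 40091.86 + 83439.19 + 87917.83 + 5848.61 = 221622.75.

221623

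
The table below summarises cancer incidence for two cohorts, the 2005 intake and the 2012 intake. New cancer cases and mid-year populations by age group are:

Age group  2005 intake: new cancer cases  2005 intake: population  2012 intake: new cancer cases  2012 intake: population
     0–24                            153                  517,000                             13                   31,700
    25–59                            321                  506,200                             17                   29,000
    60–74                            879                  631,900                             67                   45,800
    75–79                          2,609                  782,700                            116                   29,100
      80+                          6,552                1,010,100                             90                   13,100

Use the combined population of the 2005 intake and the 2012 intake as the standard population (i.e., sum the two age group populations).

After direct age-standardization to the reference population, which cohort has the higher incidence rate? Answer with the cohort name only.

Age-specific rates per 100,000 for the 2005 intake: 29.59, 63.41, 139.10, 333.33, 648.65.
For the 2012 intake: 41.01, 58.62, 146.29, 398.63, 687.02.
Combined standard total = 3,596,600; weights = 0.1526, 0.1488, 0.1884, 0.2257, 0.2845.
The 2005 intake: 0.1526×29.59 + 0.1488×63.41 + 0.1884×139.10 + 0.2257×333.33 + 0.2845×648.65 = 299.9348 per 100,000.
The 2012 intake: 0.1526×41.01 + 0.1488×58.62 + 0.1884×146.29 + 0.2257×398.63 + 0.2845×687.02 = 327.9712 per 100,000.
The crude rates (304.94 vs 203.77) would put the 2005 intake higher, but that reflects its age composition; once standardized to a common age structure, the 2012 intake has the higher underlying rate.

2012 intake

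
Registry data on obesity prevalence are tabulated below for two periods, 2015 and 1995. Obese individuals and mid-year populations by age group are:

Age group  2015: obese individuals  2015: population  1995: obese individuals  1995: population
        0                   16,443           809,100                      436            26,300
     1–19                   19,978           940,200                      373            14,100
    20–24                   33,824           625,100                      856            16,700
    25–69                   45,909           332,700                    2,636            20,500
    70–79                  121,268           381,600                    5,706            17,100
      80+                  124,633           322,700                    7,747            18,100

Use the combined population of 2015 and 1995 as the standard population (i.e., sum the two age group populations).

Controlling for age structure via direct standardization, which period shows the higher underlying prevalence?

1995

Age-specific rates per 1,000 for 2015: 20.323, 21.249, 54.110, 137.989, 317.788, 386.219.
For 1995: 16.578, 26.454, 51.257, 128.585, 333.684, 428.011.
Combined standard total = 3,524,200; weights = 0.2370, 0.2708, 0.1821, 0.1002, 0.1131, 0.0967.
2015: 0.2370×20.323 + 0.2708×21.249 + 0.1821×54.110 + 0.1002×137.989 + 0.1131×317.788 + 0.0967×386.219 = 107.5553 per 1,000.
1995: 0.2370×16.578 + 0.2708×26.454 + 0.1821×51.257 + 0.1002×128.585 + 0.1131×333.684 + 0.0967×428.011 = 112.4549 per 1,000.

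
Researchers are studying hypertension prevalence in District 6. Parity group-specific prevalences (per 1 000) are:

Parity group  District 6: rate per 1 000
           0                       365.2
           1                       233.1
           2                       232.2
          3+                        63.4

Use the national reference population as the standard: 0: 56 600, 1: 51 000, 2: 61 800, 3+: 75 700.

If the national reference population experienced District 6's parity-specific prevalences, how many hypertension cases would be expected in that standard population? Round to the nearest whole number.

Expected hypertension cases = Σ (standard pop × parity-specific rate ÷ 1 000)
= 56 600×365.2/1 000 + 51 000×233.1/1 000 + 61 800×232.2/1 000 + 75 700×63.4/1 000
= 20670.32 + 11888.10 + 14349.96 + 4799.38 = 51707.76.

51708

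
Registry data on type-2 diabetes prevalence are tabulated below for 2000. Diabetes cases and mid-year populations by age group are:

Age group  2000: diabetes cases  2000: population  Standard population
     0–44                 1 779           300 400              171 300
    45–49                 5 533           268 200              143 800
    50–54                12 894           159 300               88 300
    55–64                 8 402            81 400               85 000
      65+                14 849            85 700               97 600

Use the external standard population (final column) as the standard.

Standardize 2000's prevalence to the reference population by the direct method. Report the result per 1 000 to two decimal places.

62.82

Age-specific rates per 1 000 for 2000: 5.922, 20.630, 80.942, 103.219, 173.267.
Standard total = 586 000; weights = 0.2923, 0.2454, 0.1507, 0.1451, 0.1666.
Standardized rate: 0.2923×5.922 + 0.2454×20.630 + 0.1507×80.942 + 0.1451×103.219 + 0.1666×173.267 = 62.8203 per 1 000.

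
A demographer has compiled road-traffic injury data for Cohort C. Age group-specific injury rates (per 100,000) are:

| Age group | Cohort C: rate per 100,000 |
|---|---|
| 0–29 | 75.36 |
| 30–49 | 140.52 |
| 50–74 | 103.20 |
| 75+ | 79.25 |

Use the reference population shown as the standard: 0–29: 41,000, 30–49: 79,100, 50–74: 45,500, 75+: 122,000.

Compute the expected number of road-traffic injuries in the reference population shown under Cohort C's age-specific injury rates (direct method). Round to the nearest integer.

286

Expected road-traffic injuries = Σ (standard pop × age-specific rate ÷ 100,000)
= 41,000×75.36/100,000 + 79,100×140.52/100,000 + 45,500×103.20/100,000 + 122,000×79.25/100,000
= 30.90 + 111.15 + 46.96 + 96.69 = 285.69.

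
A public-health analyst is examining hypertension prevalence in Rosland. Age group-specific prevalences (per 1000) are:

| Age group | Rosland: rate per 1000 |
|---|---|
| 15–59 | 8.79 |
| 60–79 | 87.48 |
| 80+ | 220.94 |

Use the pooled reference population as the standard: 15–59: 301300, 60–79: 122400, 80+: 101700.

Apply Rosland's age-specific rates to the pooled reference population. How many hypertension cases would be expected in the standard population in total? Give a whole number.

35826

Expected hypertension cases = Σ (standard pop × age-specific rate ÷ 1000)
= 301300×8.79/1000 + 122400×87.48/1000 + 101700×220.94/1000
= 2648.43 + 10707.55 + 22469.60 = 35825.58.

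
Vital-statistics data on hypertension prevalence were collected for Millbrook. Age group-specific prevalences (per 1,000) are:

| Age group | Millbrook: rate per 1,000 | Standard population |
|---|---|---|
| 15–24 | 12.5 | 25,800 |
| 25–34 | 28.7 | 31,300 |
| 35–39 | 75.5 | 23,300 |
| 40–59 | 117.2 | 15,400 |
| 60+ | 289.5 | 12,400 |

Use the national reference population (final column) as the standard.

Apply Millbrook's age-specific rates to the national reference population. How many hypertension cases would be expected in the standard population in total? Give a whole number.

8375

Expected hypertension cases = Σ (standard pop × age-specific rate ÷ 1,000)
= 25,800×12.5/1,000 + 31,300×28.7/1,000 + 23,300×75.5/1,000 + 15,400×117.2/1,000 + 12,400×289.5/1,000
= 322.50 + 898.31 + 1759.15 + 1804.88 + 3589.80 = 8374.64.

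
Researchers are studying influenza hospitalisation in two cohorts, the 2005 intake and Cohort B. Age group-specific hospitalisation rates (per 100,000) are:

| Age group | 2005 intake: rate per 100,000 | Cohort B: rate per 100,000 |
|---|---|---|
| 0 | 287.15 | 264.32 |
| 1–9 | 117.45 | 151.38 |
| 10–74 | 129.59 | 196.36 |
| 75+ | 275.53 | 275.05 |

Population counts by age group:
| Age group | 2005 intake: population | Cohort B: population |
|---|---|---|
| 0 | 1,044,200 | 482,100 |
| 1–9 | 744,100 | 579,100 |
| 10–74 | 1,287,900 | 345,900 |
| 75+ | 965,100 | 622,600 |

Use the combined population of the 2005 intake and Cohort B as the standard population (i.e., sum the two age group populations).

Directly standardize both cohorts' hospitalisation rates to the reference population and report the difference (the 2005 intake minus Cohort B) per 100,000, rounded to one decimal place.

-19.5

Combined standard total = 6,071,000; weights = 0.2514, 0.2180, 0.2691, 0.2615.
The 2005 intake: 0.2514×287.15 + 0.2180×117.45 + 0.2691×129.59 + 0.2615×275.53 = 204.7225 per 100,000.
Cohort B: 0.2514×264.32 + 0.2180×151.38 + 0.2691×196.36 + 0.2615×275.05 = 224.2213 per 100,000.
Difference = 204.7225 − 224.2213 = -19.4988.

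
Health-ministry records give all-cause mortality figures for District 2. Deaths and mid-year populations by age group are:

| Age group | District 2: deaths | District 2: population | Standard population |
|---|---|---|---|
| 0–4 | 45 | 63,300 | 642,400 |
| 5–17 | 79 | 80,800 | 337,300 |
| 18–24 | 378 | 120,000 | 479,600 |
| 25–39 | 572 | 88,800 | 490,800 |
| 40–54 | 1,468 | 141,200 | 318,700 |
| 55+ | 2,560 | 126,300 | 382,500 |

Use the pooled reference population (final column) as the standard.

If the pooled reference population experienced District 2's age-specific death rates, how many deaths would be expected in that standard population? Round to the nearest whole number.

Age-specific rates per 100,000 for District 2: 71.09, 97.77, 315.00, 644.14, 1039.66, 2026.92.
Expected deaths = Σ (standard pop × age-specific rate ÷ 100,000)
= 642,400×71.09/100,000 + 337,300×97.77/100,000 + 479,600×315.00/100,000 + 490,800×644.14/100,000 + 318,700×1039.66/100,000 + 382,500×2026.92/100,000
= 456.68 + 329.79 + 1510.74 + 3161.46 + 3313.40 + 7752.97 = 16525.03.

16525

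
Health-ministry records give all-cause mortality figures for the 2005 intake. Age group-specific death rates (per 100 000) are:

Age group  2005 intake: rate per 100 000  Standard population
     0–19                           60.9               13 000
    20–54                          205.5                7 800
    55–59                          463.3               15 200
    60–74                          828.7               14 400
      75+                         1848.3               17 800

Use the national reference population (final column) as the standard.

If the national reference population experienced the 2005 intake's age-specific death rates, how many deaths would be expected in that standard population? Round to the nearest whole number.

543

Expected deaths = Σ (standard pop × age-specific rate ÷ 100 000)
= 13 000×60.9/100 000 + 7 800×205.5/100 000 + 15 200×463.3/100 000 + 14 400×828.7/100 000 + 17 800×1848.3/100 000
= 7.92 + 16.03 + 70.42 + 119.33 + 329.00 = 542.70.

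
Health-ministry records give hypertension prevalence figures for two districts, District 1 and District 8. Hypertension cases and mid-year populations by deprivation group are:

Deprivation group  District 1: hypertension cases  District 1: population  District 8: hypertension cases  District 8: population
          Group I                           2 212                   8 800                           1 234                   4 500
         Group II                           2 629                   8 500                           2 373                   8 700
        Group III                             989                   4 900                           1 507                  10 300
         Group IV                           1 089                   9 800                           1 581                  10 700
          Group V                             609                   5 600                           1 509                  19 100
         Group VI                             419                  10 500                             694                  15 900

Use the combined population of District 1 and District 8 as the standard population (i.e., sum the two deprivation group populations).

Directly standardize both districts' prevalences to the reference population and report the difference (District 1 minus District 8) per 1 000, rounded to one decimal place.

9.0

Deprivation-specific rates per 1 000 for District 1: 251.364, 309.294, 201.837, 111.122, 108.750, 39.905.
For District 8: 274.222, 272.759, 146.311, 147.757, 79.005, 43.648.
Combined standard total = 117 300; weights = 0.1134, 0.1466, 0.1296, 0.1748, 0.2106, 0.2251.
District 1: 0.1134×251.364 + 0.1466×309.294 + 0.1296×201.837 + 0.1748×111.122 + 0.2106×108.750 + 0.2251×39.905 = 151.3089 per 1 000.
District 8: 0.1134×274.222 + 0.1466×272.759 + 0.1296×146.311 + 0.1748×147.757 + 0.2106×79.005 + 0.2251×43.648 = 142.3297 per 1 000.
Difference = 151.3089 − 142.3297 = 8.9792.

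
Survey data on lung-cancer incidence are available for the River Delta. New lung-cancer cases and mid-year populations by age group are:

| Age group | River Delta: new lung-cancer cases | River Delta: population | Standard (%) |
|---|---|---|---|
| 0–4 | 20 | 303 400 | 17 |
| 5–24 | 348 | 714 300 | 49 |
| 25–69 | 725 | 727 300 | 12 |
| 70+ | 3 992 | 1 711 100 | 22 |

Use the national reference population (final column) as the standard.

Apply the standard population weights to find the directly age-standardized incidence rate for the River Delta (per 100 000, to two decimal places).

Age-specific rates per 100 000 for the River Delta: 6.59, 48.72, 99.68, 233.30.
Standard weights: 0.17, 0.49, 0.12, 0.22.
Standardized rate: 0.1700×6.59 + 0.4900×48.72 + 0.1200×99.68 + 0.2200×233.30 = 88.2811 per 100 000.

88.28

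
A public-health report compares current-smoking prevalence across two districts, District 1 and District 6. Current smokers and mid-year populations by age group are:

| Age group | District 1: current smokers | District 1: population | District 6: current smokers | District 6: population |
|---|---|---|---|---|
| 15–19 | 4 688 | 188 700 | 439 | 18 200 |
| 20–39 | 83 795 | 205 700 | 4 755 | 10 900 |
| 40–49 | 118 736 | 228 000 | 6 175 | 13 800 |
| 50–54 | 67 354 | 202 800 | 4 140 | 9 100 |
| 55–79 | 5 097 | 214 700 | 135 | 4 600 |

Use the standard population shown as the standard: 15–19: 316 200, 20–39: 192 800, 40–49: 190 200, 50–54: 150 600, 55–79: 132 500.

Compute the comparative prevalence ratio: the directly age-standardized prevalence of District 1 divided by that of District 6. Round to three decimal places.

Age-specific rates per 1 000 for District 1: 24.844, 407.365, 520.772, 332.120, 23.740.
For District 6: 24.121, 436.239, 447.464, 454.945, 29.348.
Standard total = 982 300; weights = 0.3219, 0.1963, 0.1936, 0.1533, 0.1349.
District 1: 0.3219×24.844 + 0.1963×407.365 + 0.1936×520.772 + 0.1533×332.120 + 0.1349×23.740 = 242.9087 per 1 000.
District 6: 0.3219×24.121 + 0.1963×436.239 + 0.1936×447.464 + 0.1533×454.945 + 0.1349×29.348 = 253.7359 per 1 000.
Ratio = 242.9087 ÷ 253.7359 = 0.95733.

0.957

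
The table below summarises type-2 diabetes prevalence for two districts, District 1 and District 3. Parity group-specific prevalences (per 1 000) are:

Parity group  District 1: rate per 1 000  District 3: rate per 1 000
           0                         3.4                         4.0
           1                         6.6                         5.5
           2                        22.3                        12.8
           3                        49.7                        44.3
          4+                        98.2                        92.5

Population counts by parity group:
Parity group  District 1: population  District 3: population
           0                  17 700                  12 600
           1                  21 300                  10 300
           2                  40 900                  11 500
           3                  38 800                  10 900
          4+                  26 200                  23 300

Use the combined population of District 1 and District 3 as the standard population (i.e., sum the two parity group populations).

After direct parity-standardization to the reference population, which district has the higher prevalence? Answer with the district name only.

Combined standard total = 213 500; weights = 0.1419, 0.1480, 0.2454, 0.2328, 0.2319.
District 1: 0.1419×3.4 + 0.1480×6.6 + 0.2454×22.3 + 0.2328×49.7 + 0.2319×98.2 = 41.2697 per 1 000.
District 3: 0.1419×4.0 + 0.1480×5.5 + 0.2454×12.8 + 0.2328×44.3 + 0.2319×92.5 = 36.2819 per 1 000.
The crude rates (38.74 vs 42.16) would put District 3 higher, but that reflects its parity composition; once standardized to a common parity structure, District 1 has the higher underlying rate.

District 1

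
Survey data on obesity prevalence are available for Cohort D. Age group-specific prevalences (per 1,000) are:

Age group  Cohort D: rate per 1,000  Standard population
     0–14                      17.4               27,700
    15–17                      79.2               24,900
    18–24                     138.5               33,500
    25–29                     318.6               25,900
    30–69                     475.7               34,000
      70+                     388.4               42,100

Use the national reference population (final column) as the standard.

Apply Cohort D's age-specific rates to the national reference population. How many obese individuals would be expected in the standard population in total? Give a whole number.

Expected obese individuals = Σ (standard pop × age-specific rate ÷ 1,000)
= 27,700×17.4/1,000 + 24,900×79.2/1,000 + 33,500×138.5/1,000 + 25,900×318.6/1,000 + 34,000×475.7/1,000 + 42,100×388.4/1,000
= 481.98 + 1972.08 + 4639.75 + 8251.74 + 16173.80 + 16351.64 = 47870.99.

47871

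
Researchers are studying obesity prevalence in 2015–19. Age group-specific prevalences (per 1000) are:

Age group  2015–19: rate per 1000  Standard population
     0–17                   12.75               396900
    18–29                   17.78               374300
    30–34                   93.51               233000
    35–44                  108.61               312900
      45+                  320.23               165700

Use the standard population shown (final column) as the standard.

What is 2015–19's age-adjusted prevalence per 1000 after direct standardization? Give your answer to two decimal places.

Standard total = 1482800; weights = 0.2677, 0.2524, 0.1571, 0.2110, 0.1117.
Standardized rate: 0.2677×12.75 + 0.2524×17.78 + 0.1571×93.51 + 0.2110×108.61 + 0.1117×320.23 = 81.2986 per 1000.

81.30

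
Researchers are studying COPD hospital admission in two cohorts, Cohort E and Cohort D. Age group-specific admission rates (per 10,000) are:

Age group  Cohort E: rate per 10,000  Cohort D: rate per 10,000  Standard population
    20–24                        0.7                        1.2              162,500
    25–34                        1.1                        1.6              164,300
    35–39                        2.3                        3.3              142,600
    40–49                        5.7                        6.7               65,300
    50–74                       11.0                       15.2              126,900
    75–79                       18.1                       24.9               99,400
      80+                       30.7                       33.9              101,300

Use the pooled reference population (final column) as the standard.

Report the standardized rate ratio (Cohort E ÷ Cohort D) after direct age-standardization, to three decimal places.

Standard total = 862,300; weights = 0.1884, 0.1905, 0.1654, 0.0757, 0.1472, 0.1153, 0.1175.
Cohort E: 0.1884×0.7 + 0.1905×1.1 + 0.1654×2.3 + 0.0757×5.7 + 0.1472×11.0 + 0.1153×18.1 + 0.1175×30.7 = 8.4653 per 10,000.
Cohort D: 0.1884×1.2 + 0.1905×1.6 + 0.1654×3.3 + 0.0757×6.7 + 0.1472×15.2 + 0.1153×24.9 + 0.1175×33.9 = 10.6738 per 10,000.
Ratio = 8.4653 ÷ 10.6738 = 0.79309.

0.793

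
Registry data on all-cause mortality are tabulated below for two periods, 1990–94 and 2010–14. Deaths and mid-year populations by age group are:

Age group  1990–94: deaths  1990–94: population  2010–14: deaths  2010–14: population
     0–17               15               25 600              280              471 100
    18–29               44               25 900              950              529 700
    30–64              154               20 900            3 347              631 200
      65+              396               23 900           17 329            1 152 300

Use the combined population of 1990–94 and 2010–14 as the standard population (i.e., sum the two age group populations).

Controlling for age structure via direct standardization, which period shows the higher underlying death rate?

Age-specific rates per 1 000 for 1990–94: 0.586, 1.699, 7.368, 16.569.
For 2010–14: 0.594, 1.793, 5.303, 15.039.
Combined standard total = 2 880 600; weights = 0.1724, 0.1929, 0.2264, 0.4083.
1990–94: 0.1724×0.586 + 0.1929×1.699 + 0.2264×7.368 + 0.4083×16.569 = 8.8622 per 1 000.
2010–14: 0.1724×0.594 + 0.1929×1.793 + 0.2264×5.303 + 0.4083×15.039 = 7.7893 per 1 000.
The crude rates (6.32 vs 7.87) would put 2010–14 higher, but that reflects its age composition; once standardized to a common age structure, 1990–94 has the higher underlying rate.

1990–94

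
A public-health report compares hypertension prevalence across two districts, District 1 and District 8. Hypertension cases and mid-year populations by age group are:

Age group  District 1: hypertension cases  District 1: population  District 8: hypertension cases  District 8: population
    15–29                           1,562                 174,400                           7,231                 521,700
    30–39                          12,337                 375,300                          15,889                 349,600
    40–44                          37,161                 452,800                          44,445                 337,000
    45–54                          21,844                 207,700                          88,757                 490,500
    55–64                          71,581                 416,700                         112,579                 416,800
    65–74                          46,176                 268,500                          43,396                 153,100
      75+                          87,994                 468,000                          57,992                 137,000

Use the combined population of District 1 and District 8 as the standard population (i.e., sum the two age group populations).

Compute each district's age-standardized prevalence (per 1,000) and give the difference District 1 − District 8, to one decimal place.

Age-specific rates per 1,000 for District 1: 8.956, 32.872, 82.069, 105.171, 171.781, 171.978, 188.021.
For District 8: 13.860, 45.449, 131.884, 180.952, 270.103, 283.449, 423.299.
Combined standard total = 4,769,100; weights = 0.1460, 0.1520, 0.1656, 0.1464, 0.1748, 0.0884, 0.1269.
District 1: 0.1460×8.956 + 0.1520×32.872 + 0.1656×82.069 + 0.1464×105.171 + 0.1748×171.781 + 0.0884×171.978 + 0.1269×188.021 = 104.3699 per 1,000.
District 8: 0.1460×13.860 + 0.1520×45.449 + 0.1656×131.884 + 0.1464×180.952 + 0.1748×270.103 + 0.0884×283.449 + 0.1269×423.299 = 183.2267 per 1,000.
Difference = 104.3699 − 183.2267 = -78.8568.

-78.9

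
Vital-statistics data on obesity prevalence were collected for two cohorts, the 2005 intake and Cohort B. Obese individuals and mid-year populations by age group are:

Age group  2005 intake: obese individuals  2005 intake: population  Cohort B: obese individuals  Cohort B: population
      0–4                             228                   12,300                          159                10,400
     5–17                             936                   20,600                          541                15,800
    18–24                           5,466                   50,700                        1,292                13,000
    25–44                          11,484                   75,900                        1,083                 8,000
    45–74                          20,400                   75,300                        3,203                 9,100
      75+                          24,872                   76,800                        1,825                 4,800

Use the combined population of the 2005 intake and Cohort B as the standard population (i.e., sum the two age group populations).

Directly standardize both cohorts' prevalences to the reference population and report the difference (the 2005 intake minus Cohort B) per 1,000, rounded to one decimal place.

Age-specific rates per 1,000 for the 2005 intake: 18.537, 45.437, 107.811, 151.304, 270.916, 323.854.
For Cohort B: 15.288, 34.241, 99.385, 135.375, 351.978, 380.208.
Combined standard total = 372,700; weights = 0.0609, 0.0977, 0.1709, 0.2251, 0.2265, 0.2189.
The 2005 intake: 0.0609×18.537 + 0.0977×45.437 + 0.1709×107.811 + 0.2251×151.304 + 0.2265×270.916 + 0.2189×323.854 = 190.3099 per 1,000.
Cohort B: 0.0609×15.288 + 0.0977×34.241 + 0.1709×99.385 + 0.2251×135.375 + 0.2265×351.978 + 0.2189×380.208 = 214.6877 per 1,000.
Difference = 190.3099 − 214.6877 = -24.3778.

-24.4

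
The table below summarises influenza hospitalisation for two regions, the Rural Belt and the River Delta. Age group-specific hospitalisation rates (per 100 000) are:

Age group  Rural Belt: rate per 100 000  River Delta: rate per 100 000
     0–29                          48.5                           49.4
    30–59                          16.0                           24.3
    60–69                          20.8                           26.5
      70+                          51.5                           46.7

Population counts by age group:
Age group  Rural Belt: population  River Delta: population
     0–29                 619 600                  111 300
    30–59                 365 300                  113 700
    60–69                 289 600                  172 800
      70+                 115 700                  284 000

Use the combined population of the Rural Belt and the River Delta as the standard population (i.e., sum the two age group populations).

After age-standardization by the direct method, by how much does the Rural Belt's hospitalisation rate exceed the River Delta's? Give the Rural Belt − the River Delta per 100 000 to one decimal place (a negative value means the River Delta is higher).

-2.6

Combined standard total = 2 072 000; weights = 0.3528, 0.2312, 0.2232, 0.1929.
The Rural Belt: 0.3528×48.5 + 0.2312×16.0 + 0.2232×20.8 + 0.1929×51.5 = 35.3837 per 100 000.
The River Delta: 0.3528×49.4 + 0.2312×24.3 + 0.2232×26.5 + 0.1929×46.7 = 37.9661 per 100 000.
Difference = 35.3837 − 37.9661 = -2.5824.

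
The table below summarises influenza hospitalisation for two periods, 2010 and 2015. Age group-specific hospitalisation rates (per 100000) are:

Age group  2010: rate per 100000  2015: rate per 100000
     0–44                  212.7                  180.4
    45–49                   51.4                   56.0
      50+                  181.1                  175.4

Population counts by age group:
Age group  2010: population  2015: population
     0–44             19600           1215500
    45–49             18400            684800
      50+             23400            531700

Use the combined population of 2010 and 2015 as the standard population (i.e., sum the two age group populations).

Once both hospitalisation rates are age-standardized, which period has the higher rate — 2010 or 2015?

Combined standard total = 2493400; weights = 0.4953, 0.2820, 0.2226.
2010: 0.4953×212.7 + 0.2820×51.4 + 0.2226×181.1 = 160.1744 per 100000.
2015: 0.4953×180.4 + 0.2820×56.0 + 0.2226×175.4 = 144.2030 per 100000.

2010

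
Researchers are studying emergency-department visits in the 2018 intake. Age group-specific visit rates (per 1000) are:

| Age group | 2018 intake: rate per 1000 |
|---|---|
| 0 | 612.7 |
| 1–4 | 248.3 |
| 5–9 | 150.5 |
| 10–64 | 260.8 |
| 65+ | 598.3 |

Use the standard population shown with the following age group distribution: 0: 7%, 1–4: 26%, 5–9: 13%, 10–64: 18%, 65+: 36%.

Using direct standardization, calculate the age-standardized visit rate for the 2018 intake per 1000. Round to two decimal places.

Standard weights: 0.07, 0.26, 0.13, 0.18, 0.36.
Standardized rate: 0.0700×612.7 + 0.2600×248.3 + 0.1300×150.5 + 0.1800×260.8 + 0.3600×598.3 = 389.3440 per 1000.

389.34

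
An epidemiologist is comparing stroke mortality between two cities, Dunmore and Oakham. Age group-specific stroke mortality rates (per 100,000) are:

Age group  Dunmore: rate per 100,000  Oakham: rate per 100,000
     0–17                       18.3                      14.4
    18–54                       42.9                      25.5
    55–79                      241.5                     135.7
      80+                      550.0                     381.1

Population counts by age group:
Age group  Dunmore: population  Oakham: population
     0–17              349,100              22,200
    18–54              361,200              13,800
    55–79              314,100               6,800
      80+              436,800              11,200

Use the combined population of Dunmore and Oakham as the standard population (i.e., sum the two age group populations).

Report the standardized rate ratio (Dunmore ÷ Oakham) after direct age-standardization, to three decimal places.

1.513

Combined standard total = 1,515,200; weights = 0.2451, 0.2475, 0.2118, 0.2957.
Dunmore: 0.2451×18.3 + 0.2475×42.9 + 0.2118×241.5 + 0.2957×550.0 = 228.8672 per 100,000.
Oakham: 0.2451×14.4 + 0.2475×25.5 + 0.2118×135.7 + 0.2957×381.1 = 151.2593 per 100,000.
Ratio = 228.8672 ÷ 151.2593 = 1.51308.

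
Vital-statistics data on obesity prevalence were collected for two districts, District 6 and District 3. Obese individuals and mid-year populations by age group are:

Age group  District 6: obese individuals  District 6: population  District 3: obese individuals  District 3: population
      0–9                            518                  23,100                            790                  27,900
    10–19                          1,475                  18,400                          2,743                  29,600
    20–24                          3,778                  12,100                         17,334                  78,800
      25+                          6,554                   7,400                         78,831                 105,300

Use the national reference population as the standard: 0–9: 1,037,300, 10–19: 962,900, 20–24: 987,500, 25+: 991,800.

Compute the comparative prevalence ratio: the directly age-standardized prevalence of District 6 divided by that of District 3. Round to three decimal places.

Age-specific rates per 1,000 for District 6: 22.424, 80.163, 312.231, 885.676.
For District 3: 28.315, 92.669, 219.975, 748.632.
Standard total = 3,979,500; weights = 0.2607, 0.2420, 0.2481, 0.2492.
District 6: 0.2607×22.424 + 0.2420×80.163 + 0.2481×312.231 + 0.2492×885.676 = 323.4555 per 1,000.
District 3: 0.2607×28.315 + 0.2420×92.669 + 0.2481×219.975 + 0.2492×748.632 = 270.9690 per 1,000.
Ratio = 323.4555 ÷ 270.9690 = 1.19370.

1.194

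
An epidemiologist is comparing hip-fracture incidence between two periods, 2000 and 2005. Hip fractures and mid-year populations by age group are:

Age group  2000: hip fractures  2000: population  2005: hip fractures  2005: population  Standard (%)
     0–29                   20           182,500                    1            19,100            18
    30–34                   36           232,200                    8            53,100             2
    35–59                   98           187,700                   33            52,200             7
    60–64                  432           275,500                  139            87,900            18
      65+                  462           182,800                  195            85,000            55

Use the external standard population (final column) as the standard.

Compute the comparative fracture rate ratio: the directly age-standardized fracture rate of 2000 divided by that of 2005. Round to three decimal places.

1.080

Age-specific rates per 100,000 for 2000: 10.96, 15.50, 52.21, 156.81, 252.74.
For 2005: 5.24, 15.07, 63.22, 158.13, 229.41.
Standard weights: 0.18, 0.02, 0.07, 0.18, 0.55.
2000: 0.1800×10.96 + 0.0200×15.50 + 0.0700×52.21 + 0.1800×156.81 + 0.5500×252.74 = 173.1669 per 100,000.
2005: 0.1800×5.24 + 0.0200×15.07 + 0.0700×63.22 + 0.1800×158.13 + 0.5500×229.41 = 160.3096 per 100,000.
Ratio = 173.1669 ÷ 160.3096 = 1.08020.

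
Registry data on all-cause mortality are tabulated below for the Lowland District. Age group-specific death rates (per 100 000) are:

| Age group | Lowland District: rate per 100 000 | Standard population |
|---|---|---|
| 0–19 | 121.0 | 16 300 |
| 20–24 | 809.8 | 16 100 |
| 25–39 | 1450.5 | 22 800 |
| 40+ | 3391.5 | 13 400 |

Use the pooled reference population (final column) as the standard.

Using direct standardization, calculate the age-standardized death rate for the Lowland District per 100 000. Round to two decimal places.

1363.38

Standard total = 68 600; weights = 0.2376, 0.2347, 0.3324, 0.1953.
Standardized rate: 0.2376×121.0 + 0.2347×809.8 + 0.3324×1450.5 + 0.1953×3391.5 = 1363.3758 per 100 000.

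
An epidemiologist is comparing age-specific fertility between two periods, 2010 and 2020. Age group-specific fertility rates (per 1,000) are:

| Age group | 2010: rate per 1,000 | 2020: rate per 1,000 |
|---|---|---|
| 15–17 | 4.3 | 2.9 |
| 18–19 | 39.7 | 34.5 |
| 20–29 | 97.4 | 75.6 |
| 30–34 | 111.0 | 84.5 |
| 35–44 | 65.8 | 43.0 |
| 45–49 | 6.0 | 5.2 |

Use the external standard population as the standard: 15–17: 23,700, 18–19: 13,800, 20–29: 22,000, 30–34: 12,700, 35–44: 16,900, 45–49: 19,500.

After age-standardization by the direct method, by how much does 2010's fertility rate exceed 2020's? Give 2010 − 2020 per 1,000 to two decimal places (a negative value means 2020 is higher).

Standard total = 108,600; weights = 0.2182, 0.1271, 0.2026, 0.1169, 0.1556, 0.1796.
2010: 0.2182×4.3 + 0.1271×39.7 + 0.2026×97.4 + 0.1169×111.0 + 0.1556×65.8 + 0.1796×6.0 = 50.0119 per 1,000.
2020: 0.2182×2.9 + 0.1271×34.5 + 0.2026×75.6 + 0.1169×84.5 + 0.1556×43.0 + 0.1796×5.2 = 37.8387 per 1,000.
Difference = 50.0119 − 37.8387 = 12.1732.

12.17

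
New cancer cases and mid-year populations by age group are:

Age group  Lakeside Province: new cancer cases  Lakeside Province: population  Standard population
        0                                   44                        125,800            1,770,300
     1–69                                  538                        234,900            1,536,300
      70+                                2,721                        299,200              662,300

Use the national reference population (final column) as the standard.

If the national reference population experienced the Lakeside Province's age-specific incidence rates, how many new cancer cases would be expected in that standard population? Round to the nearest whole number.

10161

Age-specific rates per 100,000 for the Lakeside Province: 34.98, 229.03, 909.43.
Expected new cancer cases = Σ (standard pop × age-specific rate ÷ 100,000)
= 1,770,300×34.98/100,000 + 1,536,300×229.03/100,000 + 662,300×909.43/100,000
= 619.18 + 3518.64 + 6023.12 = 10160.95.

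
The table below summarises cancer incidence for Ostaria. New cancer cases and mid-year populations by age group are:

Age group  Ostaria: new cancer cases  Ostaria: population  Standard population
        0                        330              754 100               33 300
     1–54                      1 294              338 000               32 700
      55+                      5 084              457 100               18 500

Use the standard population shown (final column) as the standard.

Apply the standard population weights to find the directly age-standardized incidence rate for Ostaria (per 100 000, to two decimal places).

Age-specific rates per 100 000 for Ostaria: 43.76, 382.84, 1112.23.
Standard total = 84 500; weights = 0.3941, 0.3870, 0.2189.
Standardized rate: 0.3941×43.76 + 0.3870×382.84 + 0.2189×1112.23 = 408.9036 per 100 000.

408.90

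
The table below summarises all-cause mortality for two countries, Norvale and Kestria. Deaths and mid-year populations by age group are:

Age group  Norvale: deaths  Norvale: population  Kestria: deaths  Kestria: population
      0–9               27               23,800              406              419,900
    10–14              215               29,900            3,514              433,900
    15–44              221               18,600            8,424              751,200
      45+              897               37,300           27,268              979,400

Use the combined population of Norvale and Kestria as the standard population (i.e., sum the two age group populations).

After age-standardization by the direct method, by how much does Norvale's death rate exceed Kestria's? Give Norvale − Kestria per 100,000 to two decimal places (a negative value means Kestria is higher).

-136.95

Age-specific rates per 100,000 for Norvale: 113.45, 719.06, 1188.17, 2404.83.
For Kestria: 96.69, 809.86, 1121.41, 2784.15.
Combined standard total = 2,694,000; weights = 0.1647, 0.1722, 0.2857, 0.3774.
Norvale: 0.1647×113.45 + 0.1722×719.06 + 0.2857×1188.17 + 0.3774×2404.83 = 1389.5615 per 100,000.
Kestria: 0.1647×96.69 + 0.1722×809.86 + 0.2857×1121.41 + 0.3774×2784.15 = 1526.5120 per 100,000.
Difference = 1389.5615 − 1526.5120 = -136.9505.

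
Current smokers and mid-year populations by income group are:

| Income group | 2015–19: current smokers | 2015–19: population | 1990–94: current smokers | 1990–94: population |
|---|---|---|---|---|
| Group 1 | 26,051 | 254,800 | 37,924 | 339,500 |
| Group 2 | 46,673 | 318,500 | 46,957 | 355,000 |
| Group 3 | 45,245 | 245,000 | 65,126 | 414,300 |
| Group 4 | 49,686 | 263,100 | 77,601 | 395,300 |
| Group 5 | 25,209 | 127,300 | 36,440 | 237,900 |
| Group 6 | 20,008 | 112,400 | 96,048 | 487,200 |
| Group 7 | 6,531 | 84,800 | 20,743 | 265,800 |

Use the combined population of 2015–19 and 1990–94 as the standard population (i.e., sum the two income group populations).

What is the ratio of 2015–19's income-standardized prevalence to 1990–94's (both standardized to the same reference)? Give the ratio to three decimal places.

1.037

Income-specific rates per 1,000 for 2015–19: 102.241, 146.540, 184.673, 188.848, 198.028, 178.007, 77.017.
For 1990–94: 111.705, 132.273, 157.195, 196.309, 153.174, 197.143, 78.040.
Combined standard total = 3,900,900; weights = 0.1523, 0.1727, 0.1690, 0.1688, 0.0936, 0.1537, 0.0899.
2015–19: 0.1523×102.241 + 0.1727×146.540 + 0.1690×184.673 + 0.1688×188.848 + 0.0936×198.028 + 0.1537×178.007 + 0.0899×77.017 = 156.7855 per 1,000.
1990–94: 0.1523×111.705 + 0.1727×132.273 + 0.1690×157.195 + 0.1688×196.309 + 0.0936×153.174 + 0.1537×197.143 + 0.0899×78.040 = 151.2133 per 1,000.
Ratio = 156.7855 ÷ 151.2133 = 1.03685.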